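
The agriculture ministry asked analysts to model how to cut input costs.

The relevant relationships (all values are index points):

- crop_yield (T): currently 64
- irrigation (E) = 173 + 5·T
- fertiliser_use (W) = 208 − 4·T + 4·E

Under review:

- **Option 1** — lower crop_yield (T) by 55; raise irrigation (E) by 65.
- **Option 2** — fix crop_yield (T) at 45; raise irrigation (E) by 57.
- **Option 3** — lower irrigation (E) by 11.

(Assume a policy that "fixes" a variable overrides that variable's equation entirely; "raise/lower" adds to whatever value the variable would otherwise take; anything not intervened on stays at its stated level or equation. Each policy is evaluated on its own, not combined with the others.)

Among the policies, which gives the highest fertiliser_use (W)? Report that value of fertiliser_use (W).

Option 1 (T − 55, E + 65):
  T = 64 − 55 = 9
  E = 173 + 5·9 (+65 from intervention) = 283
  W = 208 − 4·9 + 4·283 = 1304
Option 2 (T := 45, E + 57):
  T = 45
  E = 173 + 5·45 (+57 from intervention) = 455
  W = 208 − 4·45 + 4·455 = 1848
Option 3 (E − 11):
  T = 64
  E = 173 + 5·64 (−11 from intervention) = 482
  W = 208 − 4·64 + 4·482 = 1880
Comparing — Option 1: W=1304, Option 2: W=1848, Option 3: W=1880. Highest is 1880 (Option 3).

1880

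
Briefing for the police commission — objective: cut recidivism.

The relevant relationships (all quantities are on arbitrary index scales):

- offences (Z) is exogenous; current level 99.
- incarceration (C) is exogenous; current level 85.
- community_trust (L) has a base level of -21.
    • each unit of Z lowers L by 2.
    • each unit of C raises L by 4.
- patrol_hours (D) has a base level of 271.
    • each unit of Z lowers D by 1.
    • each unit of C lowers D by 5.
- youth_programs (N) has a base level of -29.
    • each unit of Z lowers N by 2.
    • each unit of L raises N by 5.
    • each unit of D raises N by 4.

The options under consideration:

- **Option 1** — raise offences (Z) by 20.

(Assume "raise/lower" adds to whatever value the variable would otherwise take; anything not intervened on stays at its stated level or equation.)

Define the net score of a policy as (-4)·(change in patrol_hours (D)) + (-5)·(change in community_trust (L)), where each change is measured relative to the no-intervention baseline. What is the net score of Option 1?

Baseline:
  Z = 99
  C = 85
  L = -21 − 2·99 + 4·85 = 121
  D = 271 − 99 − 5·85 = -253
Option 1 (Z + 20):
  Z = 99 + 20 = 119
  C = 85
  L = -21 − 2·119 + 4·85 = 81
  D = 271 − 119 − 5·85 = -273
ΔD = -273 − (-253) = -20; ΔL = 81 − 121 = -40
Score = (-4)·(-20) + (-5)·(-40) = 280

280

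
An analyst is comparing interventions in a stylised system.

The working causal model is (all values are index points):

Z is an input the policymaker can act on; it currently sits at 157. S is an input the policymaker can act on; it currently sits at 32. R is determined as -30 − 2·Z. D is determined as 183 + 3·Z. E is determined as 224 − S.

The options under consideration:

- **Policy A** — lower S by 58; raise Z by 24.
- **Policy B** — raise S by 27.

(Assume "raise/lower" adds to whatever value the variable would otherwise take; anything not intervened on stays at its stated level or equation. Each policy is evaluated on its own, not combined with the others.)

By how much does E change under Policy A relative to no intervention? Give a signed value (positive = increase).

58

Baseline:
  S = 32
  E = 224 − 32 = 192
Policy A (S − 58, Z + 24):
  S = 32 − 58 = -26
  E = 224 − (-26) = 250
Change in E: 250 − 192 = 58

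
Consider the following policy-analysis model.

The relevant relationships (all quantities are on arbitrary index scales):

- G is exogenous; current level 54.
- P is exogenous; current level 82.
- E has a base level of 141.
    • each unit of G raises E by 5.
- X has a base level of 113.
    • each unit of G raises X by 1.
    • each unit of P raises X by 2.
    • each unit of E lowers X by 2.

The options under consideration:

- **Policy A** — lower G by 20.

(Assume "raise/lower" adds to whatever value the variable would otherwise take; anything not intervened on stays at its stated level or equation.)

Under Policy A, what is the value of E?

311

Policy A (G − 20):
  G = 54 − 20 = 34
  E = 141 + 5·34 = 311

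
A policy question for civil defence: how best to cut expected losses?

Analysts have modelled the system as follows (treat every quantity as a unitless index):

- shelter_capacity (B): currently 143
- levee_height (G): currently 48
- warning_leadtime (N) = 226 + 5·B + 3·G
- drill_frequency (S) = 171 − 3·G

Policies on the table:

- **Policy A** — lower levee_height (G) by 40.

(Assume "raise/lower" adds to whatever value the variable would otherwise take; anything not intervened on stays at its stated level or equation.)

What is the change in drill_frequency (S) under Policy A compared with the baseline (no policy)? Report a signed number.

Baseline:
  G = 48
  S = 171 − 3·48 = 27
Policy A (G − 40):
  G = 48 − 40 = 8
  S = 171 − 3·8 = 147
Change in S: 147 − 27 = 120

120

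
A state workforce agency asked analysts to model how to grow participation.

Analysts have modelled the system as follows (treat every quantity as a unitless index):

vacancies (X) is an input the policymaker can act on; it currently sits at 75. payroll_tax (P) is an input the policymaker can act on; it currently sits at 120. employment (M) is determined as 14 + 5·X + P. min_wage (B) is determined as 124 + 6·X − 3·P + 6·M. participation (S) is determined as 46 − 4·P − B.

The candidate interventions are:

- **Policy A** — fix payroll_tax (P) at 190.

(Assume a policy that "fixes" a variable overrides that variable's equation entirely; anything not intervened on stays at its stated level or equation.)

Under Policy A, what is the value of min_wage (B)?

Policy A (P := 190):
  X = 75
  P = 190
  M = 14 + 5·75 + 190 = 579
  B = 124 + 6·75 − 3·190 + 6·579 = 3478

3478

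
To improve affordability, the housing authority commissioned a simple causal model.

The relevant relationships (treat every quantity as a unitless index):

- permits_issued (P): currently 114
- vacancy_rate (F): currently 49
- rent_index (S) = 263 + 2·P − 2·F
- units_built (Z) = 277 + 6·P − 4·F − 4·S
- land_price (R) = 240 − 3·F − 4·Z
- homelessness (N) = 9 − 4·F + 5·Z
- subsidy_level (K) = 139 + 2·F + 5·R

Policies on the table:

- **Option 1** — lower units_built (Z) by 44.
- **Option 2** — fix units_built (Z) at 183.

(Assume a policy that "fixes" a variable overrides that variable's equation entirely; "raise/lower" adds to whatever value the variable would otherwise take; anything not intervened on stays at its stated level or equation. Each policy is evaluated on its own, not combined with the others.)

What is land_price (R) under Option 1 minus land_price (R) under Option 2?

4136

Option 1 (Z − 44):
  P = 114
  F = 49
  S = 263 + 2·114 − 2·49 = 393
  Z = 277 + 6·114 − 4·49 − 4·393 (−44 from intervention) = -851
  R = 240 − 3·49 − 4·(-851) = 3497
Option 2 (Z := 183):
  P = 114
  F = 49
  S = 263 + 2·114 − 2·49 = 393
  Z = 183
  R = 240 − 3·49 − 4·183 = -639
R: 3497 − (-639) = 4136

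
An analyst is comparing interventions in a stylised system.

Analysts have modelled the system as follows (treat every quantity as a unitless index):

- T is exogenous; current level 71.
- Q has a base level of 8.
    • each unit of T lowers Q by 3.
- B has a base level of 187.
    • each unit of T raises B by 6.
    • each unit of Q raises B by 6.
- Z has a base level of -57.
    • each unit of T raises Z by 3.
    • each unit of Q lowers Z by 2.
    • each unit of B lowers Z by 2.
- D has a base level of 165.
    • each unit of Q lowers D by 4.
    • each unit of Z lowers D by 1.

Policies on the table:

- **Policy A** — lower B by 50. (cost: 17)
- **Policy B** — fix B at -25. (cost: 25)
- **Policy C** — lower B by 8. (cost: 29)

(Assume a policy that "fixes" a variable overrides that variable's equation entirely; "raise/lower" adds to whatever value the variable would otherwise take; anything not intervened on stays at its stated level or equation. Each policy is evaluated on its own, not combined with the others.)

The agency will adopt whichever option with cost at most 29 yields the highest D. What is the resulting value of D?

369

Policy A (B − 50):
  T = 71
  Q = 8 − 3·71 = -205
  B = 187 + 6·71 + 6·(-205) (−50 from intervention) = -667
  Z = -57 + 3·71 − 2·(-205) − 2·(-667) = 1900
  D = 165 − 4·(-205) − 1900 = -915
Policy B (B := -25):
  T = 71
  Q = 8 − 3·71 = -205
  B = -25
  Z = -57 + 3·71 − 2·(-205) − 2·(-25) = 616
  D = 165 − 4·(-205) − 616 = 369
Policy C (B − 8):
  T = 71
  Q = 8 − 3·71 = -205
  B = 187 + 6·71 + 6·(-205) (−8 from intervention) = -625
  Z = -57 + 3·71 − 2·(-205) − 2·(-625) = 1816
  D = 165 − 4·(-205) − 1816 = -831
Comparing — Policy A: D=-915, Policy B: D=369, Policy C: D=-831. Highest is 369 (Policy B).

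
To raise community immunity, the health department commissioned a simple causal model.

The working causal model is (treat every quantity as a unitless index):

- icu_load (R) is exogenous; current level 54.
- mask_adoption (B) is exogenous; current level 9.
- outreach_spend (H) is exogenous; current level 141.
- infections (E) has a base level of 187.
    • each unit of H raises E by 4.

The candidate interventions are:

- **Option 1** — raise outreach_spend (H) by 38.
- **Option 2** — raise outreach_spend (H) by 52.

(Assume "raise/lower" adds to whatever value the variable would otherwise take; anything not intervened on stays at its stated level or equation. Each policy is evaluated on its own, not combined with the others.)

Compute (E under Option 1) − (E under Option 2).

-56

Option 1 (H + 38):
  H = 141 + 38 = 179
  E = 187 + 4·179 = 903
Option 2 (H + 52):
  H = 141 + 52 = 193
  E = 187 + 4·193 = 959
E: 903 − 959 = -56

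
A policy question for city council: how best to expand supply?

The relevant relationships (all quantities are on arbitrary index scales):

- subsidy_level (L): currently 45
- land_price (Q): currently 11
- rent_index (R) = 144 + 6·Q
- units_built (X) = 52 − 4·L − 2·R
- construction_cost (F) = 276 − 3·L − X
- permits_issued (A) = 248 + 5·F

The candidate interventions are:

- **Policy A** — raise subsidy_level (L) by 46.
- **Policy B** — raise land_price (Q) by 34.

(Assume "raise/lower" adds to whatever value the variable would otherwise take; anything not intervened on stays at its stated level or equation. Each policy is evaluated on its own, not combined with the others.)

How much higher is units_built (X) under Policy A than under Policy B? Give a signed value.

Policy A (L + 46):
  L = 45 + 46 = 91
  Q = 11
  R = 144 + 6·11 = 210
  X = 52 − 4·91 − 2·210 = -732
Policy B (Q + 34):
  L = 45
  Q = 11 + 34 = 45
  R = 144 + 6·45 = 414
  X = 52 − 4·45 − 2·414 = -956
X: -732 − (-956) = 224

224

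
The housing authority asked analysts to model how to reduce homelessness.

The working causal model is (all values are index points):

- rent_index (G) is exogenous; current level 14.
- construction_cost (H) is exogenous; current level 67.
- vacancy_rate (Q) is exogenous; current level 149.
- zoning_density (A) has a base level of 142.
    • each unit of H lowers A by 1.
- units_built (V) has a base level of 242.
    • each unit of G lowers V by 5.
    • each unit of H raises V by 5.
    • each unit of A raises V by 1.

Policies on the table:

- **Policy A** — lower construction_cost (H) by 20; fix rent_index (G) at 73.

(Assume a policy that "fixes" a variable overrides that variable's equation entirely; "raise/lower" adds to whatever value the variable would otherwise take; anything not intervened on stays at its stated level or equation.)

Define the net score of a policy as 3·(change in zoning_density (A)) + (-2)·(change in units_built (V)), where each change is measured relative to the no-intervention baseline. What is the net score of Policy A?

810

Baseline:
  G = 14
  H = 67
  A = 142 − 67 = 75
  V = 242 − 5·14 + 5·67 + 75 = 582
Policy A (H − 20, G := 73):
  G = 73
  H = 67 − 20 = 47
  A = 142 − 47 = 95
  V = 242 − 5·73 + 5·47 + 95 = 207
ΔA = 95 − 75 = 20; ΔV = 207 − 582 = -375
Score = 3·20 + (-2)·(-375) = 810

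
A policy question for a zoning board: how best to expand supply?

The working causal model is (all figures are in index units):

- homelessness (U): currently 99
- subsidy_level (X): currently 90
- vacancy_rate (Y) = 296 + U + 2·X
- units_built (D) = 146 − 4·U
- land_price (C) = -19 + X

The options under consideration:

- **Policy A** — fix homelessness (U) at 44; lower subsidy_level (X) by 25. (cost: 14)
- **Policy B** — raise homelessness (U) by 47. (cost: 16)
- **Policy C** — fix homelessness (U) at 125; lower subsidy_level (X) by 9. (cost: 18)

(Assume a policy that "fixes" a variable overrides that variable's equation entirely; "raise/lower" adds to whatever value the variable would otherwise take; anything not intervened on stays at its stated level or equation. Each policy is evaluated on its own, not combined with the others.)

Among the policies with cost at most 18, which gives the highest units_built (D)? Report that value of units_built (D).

Policy A (U := 44, X − 25):
  U = 44
  D = 146 − 4·44 = -30
Policy B (U + 47):
  U = 99 + 47 = 146
  D = 146 − 4·146 = -438
Policy C (U := 125, X − 9):
  U = 125
  D = 146 − 4·125 = -354
Comparing — Policy A: D=-30, Policy B: D=-438, Policy C: D=-354. Highest is -30 (Policy A).

-30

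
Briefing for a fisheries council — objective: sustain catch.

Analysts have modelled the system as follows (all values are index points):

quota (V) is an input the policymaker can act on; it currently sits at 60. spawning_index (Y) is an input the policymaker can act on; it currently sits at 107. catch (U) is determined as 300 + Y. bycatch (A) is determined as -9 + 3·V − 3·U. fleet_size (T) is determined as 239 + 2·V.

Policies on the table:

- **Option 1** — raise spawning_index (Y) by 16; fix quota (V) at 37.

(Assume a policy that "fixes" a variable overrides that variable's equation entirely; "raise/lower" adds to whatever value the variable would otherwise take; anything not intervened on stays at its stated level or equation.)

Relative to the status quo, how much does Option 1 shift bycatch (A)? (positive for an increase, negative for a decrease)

Baseline:
  V = 60
  Y = 107
  U = 300 + 107 = 407
  A = -9 + 3·60 − 3·407 = -1050
Option 1 (Y + 16, V := 37):
  V = 37
  Y = 107 + 16 = 123
  U = 300 + 123 = 423
  A = -9 + 3·37 − 3·423 = -1167
Change in A: -1167 − (-1050) = -117

-117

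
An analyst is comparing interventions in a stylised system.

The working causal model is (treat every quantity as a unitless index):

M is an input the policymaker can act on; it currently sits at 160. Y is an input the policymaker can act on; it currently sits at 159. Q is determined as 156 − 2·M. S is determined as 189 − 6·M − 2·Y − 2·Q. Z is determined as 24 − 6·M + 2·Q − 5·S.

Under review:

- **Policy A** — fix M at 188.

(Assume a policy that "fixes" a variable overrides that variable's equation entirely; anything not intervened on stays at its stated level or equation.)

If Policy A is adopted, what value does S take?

Policy A (M := 188):
  M = 188
  Y = 159
  Q = 156 − 2·188 = -220
  S = 189 − 6·188 − 2·159 − 2·(-220) = -817

-817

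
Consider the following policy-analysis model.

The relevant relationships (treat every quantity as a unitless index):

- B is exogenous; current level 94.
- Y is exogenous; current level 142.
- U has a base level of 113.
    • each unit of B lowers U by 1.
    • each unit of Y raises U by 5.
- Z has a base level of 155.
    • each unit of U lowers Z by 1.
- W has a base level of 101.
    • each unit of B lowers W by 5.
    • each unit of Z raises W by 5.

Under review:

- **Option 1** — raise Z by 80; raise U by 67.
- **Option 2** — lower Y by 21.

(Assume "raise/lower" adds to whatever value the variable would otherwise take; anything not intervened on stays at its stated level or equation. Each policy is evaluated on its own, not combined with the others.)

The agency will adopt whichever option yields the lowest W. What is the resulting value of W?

-3174

Option 1 (Z + 80, U + 67):
  B = 94
  Y = 142
  U = 113 − 94 + 5·142 (+67 from intervention) = 796
  Z = 155 − 796 (+80 from intervention) = -561
  W = 101 − 5·94 + 5·(-561) = -3174
Option 2 (Y − 21):
  B = 94
  Y = 142 − 21 = 121
  U = 113 − 94 + 5·121 = 624
  Z = 155 − 624 = -469
  W = 101 − 5·94 + 5·(-469) = -2714
Comparing — Option 1: W=-3174, Option 2: W=-2714. Lowest is -3174 (Option 1).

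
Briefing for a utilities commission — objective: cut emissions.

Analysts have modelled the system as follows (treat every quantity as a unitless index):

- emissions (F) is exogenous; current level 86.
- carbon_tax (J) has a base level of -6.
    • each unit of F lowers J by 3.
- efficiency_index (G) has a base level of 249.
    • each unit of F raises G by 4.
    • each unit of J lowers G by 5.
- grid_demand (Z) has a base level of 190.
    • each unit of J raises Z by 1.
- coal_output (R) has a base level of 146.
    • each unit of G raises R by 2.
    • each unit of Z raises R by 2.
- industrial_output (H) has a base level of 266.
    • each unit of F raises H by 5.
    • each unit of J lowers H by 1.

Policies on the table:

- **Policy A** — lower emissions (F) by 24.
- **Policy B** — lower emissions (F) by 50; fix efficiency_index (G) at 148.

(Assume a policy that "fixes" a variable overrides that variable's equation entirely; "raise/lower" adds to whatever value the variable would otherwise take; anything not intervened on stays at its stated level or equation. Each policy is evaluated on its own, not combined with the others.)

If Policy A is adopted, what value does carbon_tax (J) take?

Policy A (F − 24):
  F = 86 − 24 = 62
  J = -6 − 3·62 = -192

-192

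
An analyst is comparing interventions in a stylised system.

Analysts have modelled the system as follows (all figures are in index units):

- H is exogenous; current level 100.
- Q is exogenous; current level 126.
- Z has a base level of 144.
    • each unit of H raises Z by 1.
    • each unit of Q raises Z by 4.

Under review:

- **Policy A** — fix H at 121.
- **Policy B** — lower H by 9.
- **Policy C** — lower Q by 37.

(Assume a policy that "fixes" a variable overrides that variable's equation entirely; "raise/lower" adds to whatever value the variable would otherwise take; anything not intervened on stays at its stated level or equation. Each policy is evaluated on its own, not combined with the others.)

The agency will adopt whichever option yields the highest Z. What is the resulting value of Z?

Policy A (H := 121):
  H = 121
  Q = 126
  Z = 144 + 121 + 4·126 = 769
Policy B (H − 9):
  H = 100 − 9 = 91
  Q = 126
  Z = 144 + 91 + 4·126 = 739
Policy C (Q − 37):
  H = 100
  Q = 126 − 37 = 89
  Z = 144 + 100 + 4·89 = 600
Comparing — Policy A: Z=769, Policy B: Z=739, Policy C: Z=600. Highest is 769 (Policy A).

769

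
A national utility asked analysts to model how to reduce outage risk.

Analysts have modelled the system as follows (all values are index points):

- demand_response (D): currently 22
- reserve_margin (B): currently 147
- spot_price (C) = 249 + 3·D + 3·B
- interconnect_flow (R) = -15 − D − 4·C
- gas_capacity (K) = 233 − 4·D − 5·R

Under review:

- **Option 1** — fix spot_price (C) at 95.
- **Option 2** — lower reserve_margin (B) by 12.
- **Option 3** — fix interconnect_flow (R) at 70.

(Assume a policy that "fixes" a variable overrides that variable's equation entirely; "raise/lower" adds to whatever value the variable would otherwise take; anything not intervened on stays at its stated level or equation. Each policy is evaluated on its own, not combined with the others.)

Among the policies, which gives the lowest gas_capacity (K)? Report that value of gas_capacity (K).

Option 1 (C := 95):
  D = 22
  B = 147
  C = 95
  R = -15 − 22 − 4·95 = -417
  K = 233 − 4·22 − 5·(-417) = 2230
Option 2 (B − 12):
  D = 22
  B = 147 − 12 = 135
  C = 249 + 3·22 + 3·135 = 720
  R = -15 − 22 − 4·720 = -2917
  K = 233 − 4·22 − 5·(-2917) = 14730
Option 3 (R := 70):
  D = 22
  B = 147
  C = 249 + 3·22 + 3·147 = 756
  R = 70
  K = 233 − 4·22 − 5·70 = -205
Comparing — Option 1: K=2230, Option 2: K=14730, Option 3: K=-205. Lowest is -205 (Option 3).

-205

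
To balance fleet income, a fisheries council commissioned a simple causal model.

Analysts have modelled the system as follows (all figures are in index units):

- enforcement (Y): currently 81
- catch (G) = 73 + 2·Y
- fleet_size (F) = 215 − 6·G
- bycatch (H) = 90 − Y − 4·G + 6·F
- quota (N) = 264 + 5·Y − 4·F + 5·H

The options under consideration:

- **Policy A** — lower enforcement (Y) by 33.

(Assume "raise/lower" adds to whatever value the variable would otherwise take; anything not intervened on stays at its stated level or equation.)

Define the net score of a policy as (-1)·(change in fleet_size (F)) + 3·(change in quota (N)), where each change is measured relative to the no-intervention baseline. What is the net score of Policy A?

34452

Baseline:
  Y = 81
  G = 73 + 2·81 = 235
  F = 215 − 6·235 = -1195
  H = 90 − 81 − 4·235 + 6·(-1195) = -8101
  N = 264 + 5·81 − 4·(-1195) + 5·(-8101) = -35056
Policy A (Y − 33):
  Y = 81 − 33 = 48
  G = 73 + 2·48 = 169
  F = 215 − 6·169 = -799
  H = 90 − 48 − 4·169 + 6·(-799) = -5428
  N = 264 + 5·48 − 4·(-799) + 5·(-5428) = -23440
ΔF = -799 − (-1195) = 396; ΔN = -23440 − (-35056) = 11616
Score = (-1)·396 + 3·11616 = 34452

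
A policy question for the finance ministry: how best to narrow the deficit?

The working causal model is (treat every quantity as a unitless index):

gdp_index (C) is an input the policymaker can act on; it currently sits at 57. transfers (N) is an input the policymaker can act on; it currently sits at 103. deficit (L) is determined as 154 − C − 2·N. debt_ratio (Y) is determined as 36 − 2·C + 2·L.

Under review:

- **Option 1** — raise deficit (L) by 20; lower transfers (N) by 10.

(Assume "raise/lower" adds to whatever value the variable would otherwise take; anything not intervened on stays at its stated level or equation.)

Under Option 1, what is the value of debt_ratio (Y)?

Option 1 (L + 20, N − 10):
  C = 57
  N = 103 − 10 = 93
  L = 154 − 57 − 2·93 (+20 from intervention) = -69
  Y = 36 − 2·57 + 2·(-69) = -216

-216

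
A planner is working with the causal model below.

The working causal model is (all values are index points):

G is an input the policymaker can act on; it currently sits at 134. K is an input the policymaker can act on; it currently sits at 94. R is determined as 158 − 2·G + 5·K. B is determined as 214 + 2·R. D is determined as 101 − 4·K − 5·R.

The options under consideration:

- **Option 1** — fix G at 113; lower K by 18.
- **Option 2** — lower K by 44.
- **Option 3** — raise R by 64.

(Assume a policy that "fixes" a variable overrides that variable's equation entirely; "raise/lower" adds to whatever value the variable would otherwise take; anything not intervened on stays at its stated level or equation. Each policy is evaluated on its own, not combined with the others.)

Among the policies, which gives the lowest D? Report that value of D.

-2395

Option 1 (G := 113, K − 18):
  G = 113
  K = 94 − 18 = 76
  R = 158 − 2·113 + 5·76 = 312
  D = 101 − 4·76 − 5·312 = -1763
Option 2 (K − 44):
  G = 134
  K = 94 − 44 = 50
  R = 158 − 2·134 + 5·50 = 140
  D = 101 − 4·50 − 5·140 = -799
Option 3 (R + 64):
  G = 134
  K = 94
  R = 158 − 2·134 + 5·94 (+64 from intervention) = 424
  D = 101 − 4·94 − 5·424 = -2395
Comparing — Option 1: D=-1763, Option 2: D=-799, Option 3: D=-2395. Lowest is -2395 (Option 3).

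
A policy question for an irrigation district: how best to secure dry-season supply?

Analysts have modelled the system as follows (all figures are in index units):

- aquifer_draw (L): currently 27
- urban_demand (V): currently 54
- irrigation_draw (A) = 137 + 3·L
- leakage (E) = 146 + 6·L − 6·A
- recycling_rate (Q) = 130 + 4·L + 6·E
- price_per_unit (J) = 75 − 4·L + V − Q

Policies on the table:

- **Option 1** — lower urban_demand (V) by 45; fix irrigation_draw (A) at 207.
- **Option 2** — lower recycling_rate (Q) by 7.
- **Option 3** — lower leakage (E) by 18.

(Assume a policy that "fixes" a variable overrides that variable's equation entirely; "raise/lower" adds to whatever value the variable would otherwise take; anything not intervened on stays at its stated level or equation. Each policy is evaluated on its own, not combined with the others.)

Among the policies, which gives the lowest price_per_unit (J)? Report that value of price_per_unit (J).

Option 1 (V − 45, A := 207):
  L = 27
  V = 54 − 45 = 9
  A = 207
  E = 146 + 6·27 − 6·207 = -934
  Q = 130 + 4·27 + 6·(-934) = -5366
  J = 75 − 4·27 + 9 − (-5366) = 5342
Option 2 (Q − 7):
  L = 27
  V = 54
  A = 137 + 3·27 = 218
  E = 146 + 6·27 − 6·218 = -1000
  Q = 130 + 4·27 + 6·(-1000) (−7 from intervention) = -5769
  J = 75 − 4·27 + 54 − (-5769) = 5790
Option 3 (E − 18):
  L = 27
  V = 54
  A = 137 + 3·27 = 218
  E = 146 + 6·27 − 6·218 (−18 from intervention) = -1018
  Q = 130 + 4·27 + 6·(-1018) = -5870
  J = 75 − 4·27 + 54 − (-5870) = 5891
Comparing — Option 1: J=5342, Option 2: J=5790, Option 3: J=5891. Lowest is 5342 (Option 1).

5342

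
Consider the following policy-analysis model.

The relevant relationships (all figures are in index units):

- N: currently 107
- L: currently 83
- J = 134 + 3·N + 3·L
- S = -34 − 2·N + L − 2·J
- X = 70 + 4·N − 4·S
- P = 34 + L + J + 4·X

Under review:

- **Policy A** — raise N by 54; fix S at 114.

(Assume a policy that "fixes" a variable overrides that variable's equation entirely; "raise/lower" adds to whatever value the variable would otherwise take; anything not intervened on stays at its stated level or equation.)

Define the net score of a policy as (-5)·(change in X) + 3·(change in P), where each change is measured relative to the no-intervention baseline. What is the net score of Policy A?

Baseline:
  N = 107
  L = 83
  J = 134 + 3·107 + 3·83 = 704
  S = -34 − 2·107 + 83 − 2·704 = -1573
  X = 70 + 4·107 − 4·(-1573) = 6790
  P = 34 + 83 + 704 + 4·6790 = 27981
Policy A (N + 54, S := 114):
  N = 107 + 54 = 161
  L = 83
  J = 134 + 3·161 + 3·83 = 866
  S = 114
  X = 70 + 4·161 − 4·114 = 258
  P = 34 + 83 + 866 + 4·258 = 2015
ΔX = 258 − 6790 = -6532; ΔP = 2015 − 27981 = -25966
Score = (-5)·(-6532) + 3·(-25966) = -45238

-45238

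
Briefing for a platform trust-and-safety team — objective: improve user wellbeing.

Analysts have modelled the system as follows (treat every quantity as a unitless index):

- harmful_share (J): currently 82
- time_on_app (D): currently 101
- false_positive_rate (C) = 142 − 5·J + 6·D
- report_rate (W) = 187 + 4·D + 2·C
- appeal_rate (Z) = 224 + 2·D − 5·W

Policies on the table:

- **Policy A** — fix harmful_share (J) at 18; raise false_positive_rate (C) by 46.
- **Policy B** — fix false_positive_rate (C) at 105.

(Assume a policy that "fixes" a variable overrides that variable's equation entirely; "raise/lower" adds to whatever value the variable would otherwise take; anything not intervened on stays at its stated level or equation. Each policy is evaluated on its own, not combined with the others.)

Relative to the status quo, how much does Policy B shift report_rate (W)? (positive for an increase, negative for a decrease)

Baseline:
  J = 82
  D = 101
  C = 142 − 5·82 + 6·101 = 338
  W = 187 + 4·101 + 2·338 = 1267
Policy B (C := 105):
  J = 82
  D = 101
  C = 105
  W = 187 + 4·101 + 2·105 = 801
Change in W: 801 − 1267 = -466

-466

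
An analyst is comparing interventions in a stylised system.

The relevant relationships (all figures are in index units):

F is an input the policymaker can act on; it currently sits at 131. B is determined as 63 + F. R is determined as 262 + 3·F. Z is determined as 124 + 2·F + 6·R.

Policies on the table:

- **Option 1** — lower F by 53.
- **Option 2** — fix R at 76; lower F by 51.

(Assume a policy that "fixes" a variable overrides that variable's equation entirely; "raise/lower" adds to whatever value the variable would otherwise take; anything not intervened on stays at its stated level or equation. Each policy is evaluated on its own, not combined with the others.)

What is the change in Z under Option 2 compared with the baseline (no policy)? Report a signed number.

-3576

Baseline:
  F = 131
  R = 262 + 3·131 = 655
  Z = 124 + 2·131 + 6·655 = 4316
Option 2 (R := 76, F − 51):
  F = 131 − 51 = 80
  R = 76
  Z = 124 + 2·80 + 6·76 = 740
Change in Z: 740 − 4316 = -3576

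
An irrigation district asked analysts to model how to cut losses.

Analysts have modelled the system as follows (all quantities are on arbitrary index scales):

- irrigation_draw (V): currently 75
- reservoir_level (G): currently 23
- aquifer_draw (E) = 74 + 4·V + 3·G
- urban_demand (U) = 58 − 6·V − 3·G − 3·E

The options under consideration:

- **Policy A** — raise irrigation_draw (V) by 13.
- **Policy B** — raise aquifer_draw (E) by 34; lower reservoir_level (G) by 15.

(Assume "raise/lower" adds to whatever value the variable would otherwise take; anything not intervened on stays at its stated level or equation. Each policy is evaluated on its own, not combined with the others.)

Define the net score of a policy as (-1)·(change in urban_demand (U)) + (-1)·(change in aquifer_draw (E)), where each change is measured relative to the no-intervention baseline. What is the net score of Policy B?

Baseline:
  V = 75
  G = 23
  E = 74 + 4·75 + 3·23 = 443
  U = 58 − 6·75 − 3·23 − 3·443 = -1790
Policy B (E + 34, G − 15):
  V = 75
  G = 23 − 15 = 8
  E = 74 + 4·75 + 3·8 (+34 from intervention) = 432
  U = 58 − 6·75 − 3·8 − 3·432 = -1712
ΔU = -1712 − (-1790) = 78; ΔE = 432 − 443 = -11
Score = (-1)·78 + (-1)·(-11) = -67

-67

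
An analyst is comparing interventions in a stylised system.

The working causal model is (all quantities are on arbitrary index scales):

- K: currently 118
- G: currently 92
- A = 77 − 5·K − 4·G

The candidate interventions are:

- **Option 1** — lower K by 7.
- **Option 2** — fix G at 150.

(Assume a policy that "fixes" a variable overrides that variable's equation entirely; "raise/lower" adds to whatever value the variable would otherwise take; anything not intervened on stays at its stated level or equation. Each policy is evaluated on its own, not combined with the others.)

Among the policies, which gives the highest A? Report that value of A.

Option 1 (K − 7):
  K = 118 − 7 = 111
  G = 92
  A = 77 − 5·111 − 4·92 = -846
Option 2 (G := 150):
  K = 118
  G = 150
  A = 77 − 5·118 − 4·150 = -1113
Comparing — Option 1: A=-846, Option 2: A=-1113. Highest is -846 (Option 1).

-846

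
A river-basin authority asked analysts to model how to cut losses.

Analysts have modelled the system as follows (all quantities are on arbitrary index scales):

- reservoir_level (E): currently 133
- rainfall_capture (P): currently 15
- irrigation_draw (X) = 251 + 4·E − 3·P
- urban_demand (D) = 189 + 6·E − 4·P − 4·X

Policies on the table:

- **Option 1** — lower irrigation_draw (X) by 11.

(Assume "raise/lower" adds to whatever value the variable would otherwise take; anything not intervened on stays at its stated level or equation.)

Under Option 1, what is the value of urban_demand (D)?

-1981

Option 1 (X − 11):
  E = 133
  P = 15
  X = 251 + 4·133 − 3·15 (−11 from intervention) = 727
  D = 189 + 6·133 − 4·15 − 4·727 = -1981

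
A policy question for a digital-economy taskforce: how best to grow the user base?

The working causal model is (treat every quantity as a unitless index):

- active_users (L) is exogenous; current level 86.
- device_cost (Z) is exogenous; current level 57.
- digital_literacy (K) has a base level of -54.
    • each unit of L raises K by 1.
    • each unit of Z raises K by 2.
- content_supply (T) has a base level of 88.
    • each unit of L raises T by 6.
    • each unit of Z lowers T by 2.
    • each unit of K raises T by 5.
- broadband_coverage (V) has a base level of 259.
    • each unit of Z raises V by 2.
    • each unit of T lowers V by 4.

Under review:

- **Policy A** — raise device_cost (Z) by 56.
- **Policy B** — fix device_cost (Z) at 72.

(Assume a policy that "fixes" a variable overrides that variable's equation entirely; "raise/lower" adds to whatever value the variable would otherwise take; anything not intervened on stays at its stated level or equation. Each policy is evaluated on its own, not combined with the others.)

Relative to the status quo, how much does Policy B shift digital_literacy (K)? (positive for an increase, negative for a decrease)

Baseline:
  L = 86
  Z = 57
  K = -54 + 86 + 2·57 = 146
Policy B (Z := 72):
  L = 86
  Z = 72
  K = -54 + 86 + 2·72 = 176
Change in K: 176 − 146 = 30

30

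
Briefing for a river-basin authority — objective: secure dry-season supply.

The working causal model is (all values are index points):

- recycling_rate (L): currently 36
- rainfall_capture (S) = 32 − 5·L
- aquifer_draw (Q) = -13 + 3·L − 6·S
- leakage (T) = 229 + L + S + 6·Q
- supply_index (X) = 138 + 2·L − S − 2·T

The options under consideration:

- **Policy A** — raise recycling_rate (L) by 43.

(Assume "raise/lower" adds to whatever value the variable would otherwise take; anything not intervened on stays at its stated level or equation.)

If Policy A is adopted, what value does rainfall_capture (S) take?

-363

Policy A (L + 43):
  L = 36 + 43 = 79
  S = 32 − 5·79 = -363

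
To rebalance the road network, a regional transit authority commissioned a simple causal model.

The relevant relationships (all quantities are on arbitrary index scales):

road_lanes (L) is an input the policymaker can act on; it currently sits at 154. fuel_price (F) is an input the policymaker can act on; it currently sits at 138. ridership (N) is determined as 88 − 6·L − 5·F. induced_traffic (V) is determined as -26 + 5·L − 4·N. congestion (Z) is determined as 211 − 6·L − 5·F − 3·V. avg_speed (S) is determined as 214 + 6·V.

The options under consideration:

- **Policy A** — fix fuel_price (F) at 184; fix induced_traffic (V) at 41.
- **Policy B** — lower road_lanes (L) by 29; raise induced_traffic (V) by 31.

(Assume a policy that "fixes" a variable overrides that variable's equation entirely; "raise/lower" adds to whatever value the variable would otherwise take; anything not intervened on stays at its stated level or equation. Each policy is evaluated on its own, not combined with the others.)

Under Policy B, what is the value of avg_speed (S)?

36442

Policy B (L − 29, V + 31):
  L = 154 − 29 = 125
  F = 138
  N = 88 − 6·125 − 5·138 = -1352
  V = -26 + 5·125 − 4·(-1352) (+31 from intervention) = 6038
  S = 214 + 6·6038 = 36442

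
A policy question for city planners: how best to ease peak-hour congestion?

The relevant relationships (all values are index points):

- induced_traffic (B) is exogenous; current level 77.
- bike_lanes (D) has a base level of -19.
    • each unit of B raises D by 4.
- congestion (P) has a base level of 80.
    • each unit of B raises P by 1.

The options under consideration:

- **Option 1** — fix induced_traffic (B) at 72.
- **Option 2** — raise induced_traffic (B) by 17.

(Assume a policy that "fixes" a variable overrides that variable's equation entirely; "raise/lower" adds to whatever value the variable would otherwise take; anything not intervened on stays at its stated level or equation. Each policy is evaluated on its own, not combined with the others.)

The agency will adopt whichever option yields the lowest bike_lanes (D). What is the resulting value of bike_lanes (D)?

Option 1 (B := 72):
  B = 72
  D = -19 + 4·72 = 269
Option 2 (B + 17):
  B = 77 + 17 = 94
  D = -19 + 4·94 = 357
Comparing — Option 1: D=269, Option 2: D=357. Lowest is 269 (Option 1).

269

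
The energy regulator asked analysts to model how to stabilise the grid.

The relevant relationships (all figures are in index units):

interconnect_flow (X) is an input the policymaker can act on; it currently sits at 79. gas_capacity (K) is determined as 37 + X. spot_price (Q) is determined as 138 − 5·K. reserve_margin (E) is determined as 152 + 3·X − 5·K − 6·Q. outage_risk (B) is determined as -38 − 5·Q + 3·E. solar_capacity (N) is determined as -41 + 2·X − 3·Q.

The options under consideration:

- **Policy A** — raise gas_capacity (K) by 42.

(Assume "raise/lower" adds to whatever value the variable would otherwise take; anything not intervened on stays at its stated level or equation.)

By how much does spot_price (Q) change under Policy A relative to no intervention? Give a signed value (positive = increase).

-210

Baseline:
  X = 79
  K = 37 + 79 = 116
  Q = 138 − 5·116 = -442
Policy A (K + 42):
  X = 79
  K = 37 + 79 (+42 from intervention) = 158
  Q = 138 − 5·158 = -652
Change in Q: -652 − (-442) = -210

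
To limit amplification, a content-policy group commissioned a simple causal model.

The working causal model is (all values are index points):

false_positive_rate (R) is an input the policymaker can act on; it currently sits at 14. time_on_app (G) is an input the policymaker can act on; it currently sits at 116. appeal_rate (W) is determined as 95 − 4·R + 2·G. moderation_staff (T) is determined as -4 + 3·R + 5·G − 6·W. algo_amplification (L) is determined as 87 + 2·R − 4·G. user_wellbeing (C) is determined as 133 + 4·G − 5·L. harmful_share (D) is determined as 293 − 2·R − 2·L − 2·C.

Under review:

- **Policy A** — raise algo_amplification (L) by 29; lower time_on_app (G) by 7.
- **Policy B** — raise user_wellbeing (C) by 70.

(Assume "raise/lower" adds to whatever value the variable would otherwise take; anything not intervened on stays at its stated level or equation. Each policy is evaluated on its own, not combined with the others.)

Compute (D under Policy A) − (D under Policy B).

Policy A (L + 29, G − 7):
  R = 14
  G = 116 − 7 = 109
  L = 87 + 2·14 − 4·109 (+29 from intervention) = -292
  C = 133 + 4·109 − 5·(-292) = 2029
  D = 293 − 2·14 − 2·(-292) − 2·2029 = -3209
Policy B (C + 70):
  R = 14
  G = 116
  L = 87 + 2·14 − 4·116 = -349
  C = 133 + 4·116 − 5·(-349) (+70 from intervention) = 2412
  D = 293 − 2·14 − 2·(-349) − 2·2412 = -3861
D: -3209 − (-3861) = 652

652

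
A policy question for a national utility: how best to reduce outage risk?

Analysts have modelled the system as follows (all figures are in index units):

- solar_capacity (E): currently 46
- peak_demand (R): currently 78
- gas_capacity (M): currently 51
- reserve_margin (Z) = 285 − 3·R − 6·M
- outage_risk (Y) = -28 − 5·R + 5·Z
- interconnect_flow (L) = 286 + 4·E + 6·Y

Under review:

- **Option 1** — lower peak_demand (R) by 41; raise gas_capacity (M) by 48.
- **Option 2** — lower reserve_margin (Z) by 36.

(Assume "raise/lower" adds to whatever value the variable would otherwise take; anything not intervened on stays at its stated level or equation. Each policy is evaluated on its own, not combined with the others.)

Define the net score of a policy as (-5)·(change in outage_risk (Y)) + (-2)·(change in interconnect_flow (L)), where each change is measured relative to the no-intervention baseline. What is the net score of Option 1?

10540

Baseline:
  E = 46
  R = 78
  M = 51
  Z = 285 − 3·78 − 6·51 = -255
  Y = -28 − 5·78 + 5·(-255) = -1693
  L = 286 + 4·46 + 6·(-1693) = -9688
Option 1 (R − 41, M + 48):
  E = 46
  R = 78 − 41 = 37
  M = 51 + 48 = 99
  Z = 285 − 3·37 − 6·99 = -420
  Y = -28 − 5·37 + 5·(-420) = -2313
  L = 286 + 4·46 + 6·(-2313) = -13408
ΔY = -2313 − (-1693) = -620; ΔL = -13408 − (-9688) = -3720
Score = (-5)·(-620) + (-2)·(-3720) = 10540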